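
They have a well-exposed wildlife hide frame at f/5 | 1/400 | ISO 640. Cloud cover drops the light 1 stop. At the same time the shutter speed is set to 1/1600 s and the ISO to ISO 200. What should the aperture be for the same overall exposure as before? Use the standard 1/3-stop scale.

Scene light: 1 stop darker.
Shutter speed: 1/400 → 1/500 → 1/640 → 1/800 → 1/1000 → 1/1250 → 1/1600 — 2 stops faster (darker).
ISO: 640 → 500 → 400 → 320 → 250 → 200 — 1 2/3 stops lower (darker).
Net so far: 4 2/3 stops darker. Aperture: f/5 → f/4.5 → f/4 → f/3.5 → f/3.2 → f/2.8 → f/2.5 → f/2.2 → f/2 → f/1.8 → f/1.6 → f/1.4 → f/1.2 → f/1.1 → f/1.0.

f/1.0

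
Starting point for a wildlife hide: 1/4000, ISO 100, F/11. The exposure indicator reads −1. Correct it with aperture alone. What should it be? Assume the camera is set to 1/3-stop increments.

Underexposed by 1 stop → need 1 stop brighter.
Aperture: f/11 → f/10 → f/9 → f/8.

f/8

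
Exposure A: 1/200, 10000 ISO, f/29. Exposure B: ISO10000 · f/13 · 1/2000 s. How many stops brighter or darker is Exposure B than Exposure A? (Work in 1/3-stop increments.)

Aperture: f/29 → f/25 → f/22 → f/20 → f/18 → f/16 → f/14 → f/13 — 2 1/3 stops larger aperture (brighter).
Shutter speed: 1/200 → 1/250 → 1/320 → 1/400 → 1/500 → 1/640 → 1/800 → 1/1000 → 1/1250 → 1/1600 → 1/2000 — 3 1/3 stops faster (darker).
ISO: unchanged.
Net: +2 1/3 −3 1/3 = −1 stop.

1 stop darker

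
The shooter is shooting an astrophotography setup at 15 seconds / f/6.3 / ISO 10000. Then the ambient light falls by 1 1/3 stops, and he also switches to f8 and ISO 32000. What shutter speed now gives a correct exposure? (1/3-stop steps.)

20 s

Scene light: 1 1/3 stops darker.
Aperture: f/6.3 → f/7.1 → f/8 — 2/3 stop narrower (darker).
ISO: 10000 → 12800 → 16000 → 20000 → 25600 → 32000 — 1 2/3 stops raised (brighter).
Net so far: 1/3 stop darker. Shutter speed: 15 → 20.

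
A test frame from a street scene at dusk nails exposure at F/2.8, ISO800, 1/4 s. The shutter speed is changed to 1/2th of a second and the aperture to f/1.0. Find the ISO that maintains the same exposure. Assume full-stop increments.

ISO 50

Shutter speed: 1/4 → 1/2 — 1 stop slower (brighter).
Aperture: f/2.8 → f/2 → f/1.4 → f/1.0 — 3 stops wider (brighter).
Net change so far: 4 stops brighter. Offset with the ISO: 800 → 400 → 200 → 100 → 50.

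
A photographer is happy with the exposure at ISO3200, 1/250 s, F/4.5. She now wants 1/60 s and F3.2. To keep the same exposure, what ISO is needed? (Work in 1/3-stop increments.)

ISO 400

Shutter speed: 1/250 → 1/200 → 1/160 → 1/125 → 1/100 → 1/80 → 1/60 — 2 stops slower (brighter).
Aperture: f/4.5 → f/4 → f/3.5 → f/3.2 — 1 stop wider (brighter).
Net change so far: 3 stops brighter. Offset with the ISO: 3200 → 2500 → 2000 → 1600 → 1250 → 1000 → 800 → 640 → 500 → 400.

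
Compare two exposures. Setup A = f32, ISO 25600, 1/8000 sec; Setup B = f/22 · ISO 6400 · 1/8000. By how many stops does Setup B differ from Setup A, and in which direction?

1 stop darker

Aperture: f/32 → f/22 — 1 stop opened up (brighter).
Shutter speed: unchanged.
ISO: 25600 → 12800 → 6400 — 2 stops dropped (darker).
Net: +1 −2 = −1 stop.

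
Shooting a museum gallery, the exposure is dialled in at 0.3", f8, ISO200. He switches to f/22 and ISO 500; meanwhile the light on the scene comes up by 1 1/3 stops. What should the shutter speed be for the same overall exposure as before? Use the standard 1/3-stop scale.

Scene light: 1 1/3 stops brighter.
Aperture: f/8 → f/9 → f/10 → f/11 → f/13 → f/14 → f/16 → f/18 → f/20 → f/22 — 3 stops smaller aperture (darker).
ISO: 200 → 250 → 320 → 400 → 500 — 1 1/3 stops higher (brighter).
Net so far: 1/3 stop darker. Shutter speed: 0.3 → 0.4.

0.4 s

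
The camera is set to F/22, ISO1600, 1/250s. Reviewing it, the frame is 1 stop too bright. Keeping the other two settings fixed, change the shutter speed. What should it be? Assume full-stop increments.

1/500s

Overexposed by 1 stop → need 1 stop darker.
Shutter speed: 1/250 → 1/500.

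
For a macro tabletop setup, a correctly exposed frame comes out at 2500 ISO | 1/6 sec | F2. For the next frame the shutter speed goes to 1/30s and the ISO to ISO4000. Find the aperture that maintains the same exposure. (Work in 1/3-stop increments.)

f/1.1

Shutter speed: 1/6 → 1/8 → 1/10 → 1/13 → 1/15 → 1/20 → 1/25 → 1/30 — 2 1/3 stops shorter (darker).
ISO: 2500 → 3200 → 4000 — 2/3 stop higher (brighter).
Net change so far: 1 2/3 stops darker. Offset with the aperture: f/2 → f/1.8 → f/1.6 → f/1.4 → f/1.2 → f/1.1.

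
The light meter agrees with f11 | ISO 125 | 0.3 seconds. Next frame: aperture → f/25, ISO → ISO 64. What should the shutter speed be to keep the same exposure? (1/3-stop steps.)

Aperture: f/11 → f/13 → f/14 → f/16 → f/18 → f/20 → f/22 → f/25 — 2 1/3 stops smaller aperture (darker).
ISO: 125 → 100 → 80 → 64 — 1 stop dropped (darker).
Net change so far: 3 1/3 stops darker. Offset with the shutter speed: 0.3 → 0.4 → 0.5 → 0.6 → 0.8 → 1 → 1.3 → 1.6 → 2 → 2.5 → 3.2.

3.2 s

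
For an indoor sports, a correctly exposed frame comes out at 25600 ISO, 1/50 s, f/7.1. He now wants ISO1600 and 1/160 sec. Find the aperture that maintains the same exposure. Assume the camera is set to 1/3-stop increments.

ISO: 25600 → 20000 → 16000 → 12800 → 10000 → 8000 → 6400 → 5000 → 4000 → 3200 → 2500 → 2000 → 1600 — 4 stops lower (darker).
Shutter speed: 1/50 → 1/60 → 1/80 → 1/100 → 1/125 → 1/160 — 1 2/3 stops faster (darker).
Net change so far: 5 2/3 stops darker. Offset with the aperture: f/7.1 → f/6.3 → f/5.6 → f/5 → f/4.5 → f/4 → f/3.5 → f/3.2 → f/2.8 → f/2.5 → f/2.2 → f/2 → f/1.8 → f/1.6 → f/1.4 → f/1.2 → f/1.1 → f/1.0.

f/1.0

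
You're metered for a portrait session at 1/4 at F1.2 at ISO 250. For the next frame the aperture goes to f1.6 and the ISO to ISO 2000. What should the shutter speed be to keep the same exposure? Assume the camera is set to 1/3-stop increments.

1/20s

Aperture: f/1.2 → f/1.4 → f/1.6 — 2/3 stop smaller aperture (darker).
ISO: 250 → 320 → 400 → 500 → 640 → 800 → 1000 → 1250 → 1600 → 2000 — 3 stops higher (brighter).
Net change so far: 2 1/3 stops brighter. Offset with the shutter speed: 1/4 → 1/5 → 1/6 → 1/8 → 1/10 → 1/13 → 1/15 → 1/20.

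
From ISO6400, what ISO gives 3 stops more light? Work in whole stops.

ISO 51200

ISO: 6400 → 12800 → 25600 → 51200 — 3 stops higher (brighter).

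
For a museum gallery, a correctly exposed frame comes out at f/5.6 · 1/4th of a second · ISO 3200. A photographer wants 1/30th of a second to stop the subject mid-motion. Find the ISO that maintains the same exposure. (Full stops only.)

Shutter speed: 1/4 → 1/8 → 1/15 → 1/30 — 3 stops shorter (darker).
Need 3 stops brighter from the ISO: 3200 → 6400 → 12800 → 25600.

ISO 25600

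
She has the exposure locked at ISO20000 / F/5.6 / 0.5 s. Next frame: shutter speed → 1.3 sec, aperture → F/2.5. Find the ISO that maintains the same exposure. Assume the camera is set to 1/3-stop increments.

Shutter speed: 0.5 → 0.6 → 0.8 → 1 → 1.3 — 1 1/3 stops longer (brighter).
Aperture: f/5.6 → f/5 → f/4.5 → f/4 → f/3.5 → f/3.2 → f/2.8 → f/2.5 — 2 1/3 stops opened up (brighter).
Net change so far: 3 2/3 stops brighter. Offset with the ISO: 20000 → 16000 → 12800 → 10000 → 8000 → 6400 → 5000 → 4000 → 3200 → 2500 → 2000 → 1600.

ISO 1600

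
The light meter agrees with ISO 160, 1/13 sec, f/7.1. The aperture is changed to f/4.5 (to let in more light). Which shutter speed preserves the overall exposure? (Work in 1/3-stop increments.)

1/30s

Aperture: f/7.1 → f/6.3 → f/5.6 → f/5 → f/4.5 — 1 1/3 stops opened up (brighter).
Need 1 1/3 stops darker from the shutter speed: 1/13 → 1/15 → 1/20 → 1/25 → 1/30.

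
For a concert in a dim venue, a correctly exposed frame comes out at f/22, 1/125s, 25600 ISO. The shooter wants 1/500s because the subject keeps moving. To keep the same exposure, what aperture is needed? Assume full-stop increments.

Shutter speed: 1/125 → 1/250 → 1/500 — 2 stops shorter (darker).
Need 2 stops brighter from the aperture: f/22 → f/16 → f/11.

f/11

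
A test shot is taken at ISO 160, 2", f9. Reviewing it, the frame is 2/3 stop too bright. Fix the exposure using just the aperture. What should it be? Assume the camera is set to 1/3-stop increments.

f/11

Overexposed by 2/3 stop → need 2/3 stop darker.
Aperture: f/9 → f/10 → f/11.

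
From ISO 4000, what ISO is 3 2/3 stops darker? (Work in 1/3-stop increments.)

ISO 320

ISO: 4000 → 3200 → 2500 → 2000 → 1600 → 1250 → 1000 → 800 → 640 → 500 → 400 → 320 — 3 2/3 stops dropped (darker).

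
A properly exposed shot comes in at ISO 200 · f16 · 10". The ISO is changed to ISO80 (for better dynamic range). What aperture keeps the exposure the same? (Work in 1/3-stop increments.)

f/10

ISO: 200 → 160 → 125 → 100 → 80 — 1 1/3 stops dropped (darker).
Need 1 1/3 stops brighter from the aperture: f/16 → f/14 → f/13 → f/11 → f/10.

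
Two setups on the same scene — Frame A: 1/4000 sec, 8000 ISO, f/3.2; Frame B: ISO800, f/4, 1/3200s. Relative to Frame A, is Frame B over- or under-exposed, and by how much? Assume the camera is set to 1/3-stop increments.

Aperture: f/3.2 → f/3.5 → f/4 — 2/3 stop narrower (darker).
Shutter speed: 1/4000 → 1/3200 — 1/3 stop slower (brighter).
ISO: 8000 → 6400 → 5000 → 4000 → 3200 → 2500 → 2000 → 1600 → 1250 → 1000 → 800 — 3 1/3 stops lower (darker).
Net: −2/3 +1/3 −3 1/3 = −3 2/3 stops.

3 2/3 stops darker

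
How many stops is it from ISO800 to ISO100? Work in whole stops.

800 → 400 → 200 → 100 — count the steps: 3 stops.

3 stops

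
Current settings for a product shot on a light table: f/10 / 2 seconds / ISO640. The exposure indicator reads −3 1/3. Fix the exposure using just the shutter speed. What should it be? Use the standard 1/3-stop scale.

20 s

Underexposed by 3 1/3 stops → need 3 1/3 stops brighter.
Shutter speed: 2 → 2.5 → 3.2 → 4 → 5 → 6 → 8 → 10 → 13 → 15 → 20.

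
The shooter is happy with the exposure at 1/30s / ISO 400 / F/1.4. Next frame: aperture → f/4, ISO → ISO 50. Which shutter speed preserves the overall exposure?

Aperture: f/1.4 → f/2 → f/2.8 → f/4 — 3 stops stopped down (darker).
ISO: 400 → 200 → 100 → 50 — 3 stops dropped (darker).
Net change so far: 6 stops darker. Offset with the shutter speed: 1/30 → 1/15 → 1/8 → 1/4 → 1/2 → 1 → 2.

2 s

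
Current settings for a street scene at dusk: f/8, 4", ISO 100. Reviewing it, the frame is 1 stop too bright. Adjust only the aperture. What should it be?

Overexposed by 1 stop → need 1 stop darker.
Aperture: f/8 → f/11.

f/11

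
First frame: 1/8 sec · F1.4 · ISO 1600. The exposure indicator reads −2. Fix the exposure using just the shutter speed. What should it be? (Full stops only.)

Underexposed by 2 stops → need 2 stops brighter.
Shutter speed: 1/8 → 1/4 → 1/2.

1/2s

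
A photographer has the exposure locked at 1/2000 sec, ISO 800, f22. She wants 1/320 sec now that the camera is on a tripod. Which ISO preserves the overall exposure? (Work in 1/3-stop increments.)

ISO 125

Shutter speed: 1/2000 → 1/1600 → 1/1250 → 1/1000 → 1/800 → 1/640 → 1/500 → 1/400 → 1/320 — 2 2/3 stops longer (brighter).
Need 2 2/3 stops darker from the ISO: 800 → 640 → 500 → 400 → 320 → 250 → 200 → 160 → 125.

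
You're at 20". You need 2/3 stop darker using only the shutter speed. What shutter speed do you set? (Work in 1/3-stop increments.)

13 s

Shutter speed: 20 → 15 → 13 — 2/3 stop shorter (darker).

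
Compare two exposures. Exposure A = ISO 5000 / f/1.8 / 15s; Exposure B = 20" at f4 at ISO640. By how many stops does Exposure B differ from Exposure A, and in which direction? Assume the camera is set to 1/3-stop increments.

Aperture: f/1.8 → f/2 → f/2.2 → f/2.5 → f/2.8 → f/3.2 → f/3.5 → f/4 — 2 1/3 stops stopped down (darker).
Shutter speed: 15 → 20 — 1/3 stop longer (brighter).
ISO: 5000 → 4000 → 3200 → 2500 → 2000 → 1600 → 1250 → 1000 → 800 → 640 — 3 stops lower (darker).
Net: −2 1/3 +1/3 −3 = −5 stops.

5 stops darker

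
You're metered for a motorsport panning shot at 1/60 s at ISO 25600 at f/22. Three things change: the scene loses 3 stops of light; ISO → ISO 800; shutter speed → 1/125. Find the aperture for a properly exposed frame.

f/1.0

Scene light: 3 stops darker.
ISO: 25600 → 12800 → 6400 → 3200 → 1600 → 800 — 5 stops dropped (darker).
Shutter speed: 1/60 → 1/125 — 1 stop shorter (darker).
Net so far: 9 stops darker. Aperture: f/22 → f/16 → f/11 → f/8 → f/5.6 → f/4 → f/2.8 → f/2 → f/1.4 → f/1.0.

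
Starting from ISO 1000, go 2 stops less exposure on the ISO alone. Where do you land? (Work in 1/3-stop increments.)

ISO: 1000 → 800 → 640 → 500 → 400 → 320 → 250 — 2 stops dropped (darker).

ISO 250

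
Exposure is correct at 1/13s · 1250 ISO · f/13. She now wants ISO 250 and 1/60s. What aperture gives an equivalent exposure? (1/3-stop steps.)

ISO: 1250 → 1000 → 800 → 640 → 500 → 400 → 320 → 250 — 2 1/3 stops lower (darker).
Shutter speed: 1/13 → 1/15 → 1/20 → 1/25 → 1/30 → 1/40 → 1/50 → 1/60 — 2 1/3 stops faster (darker).
Net change so far: 4 2/3 stops darker. Offset with the aperture: f/13 → f/11 → f/10 → f/9 → f/8 → f/7.1 → f/6.3 → f/5.6 → f/5 → f/4.5 → f/4 → f/3.5 → f/3.2 → f/2.8 → f/2.5.

f/2.5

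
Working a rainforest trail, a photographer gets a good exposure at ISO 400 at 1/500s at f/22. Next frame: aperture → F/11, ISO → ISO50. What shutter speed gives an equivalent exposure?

Aperture: f/22 → f/16 → f/11 — 2 stops wider (brighter).
ISO: 400 → 200 → 100 → 50 — 3 stops lower (darker).
Net change so far: 1 stop darker. Offset with the shutter speed: 1/500 → 1/250.

1/250s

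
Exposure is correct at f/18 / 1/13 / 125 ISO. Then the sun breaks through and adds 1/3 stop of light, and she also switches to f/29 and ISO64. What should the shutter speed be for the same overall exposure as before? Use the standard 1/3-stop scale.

0.3 s

Scene light: 1/3 stop brighter.
Aperture: f/18 → f/20 → f/22 → f/25 → f/29 — 1 1/3 stops smaller aperture (darker).
ISO: 125 → 100 → 80 → 64 — 1 stop dropped (darker).
Net so far: 2 stops darker. Shutter speed: 1/13 → 1/10 → 1/8 → 1/6 → 1/5 → 1/4 → 0.3.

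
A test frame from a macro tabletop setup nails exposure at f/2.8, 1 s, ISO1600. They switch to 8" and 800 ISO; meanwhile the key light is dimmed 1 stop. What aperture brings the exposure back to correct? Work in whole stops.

f/4

Scene light: 1 stop darker.
Shutter speed: 1 → 2 → 4 → 8 — 3 stops longer (brighter).
ISO: 1600 → 800 — 1 stop dropped (darker).
Net so far: 1 stop brighter. Aperture: f/2.8 → f/4.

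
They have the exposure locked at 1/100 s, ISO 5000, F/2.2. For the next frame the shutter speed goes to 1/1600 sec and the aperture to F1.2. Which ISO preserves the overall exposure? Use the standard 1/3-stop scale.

ISO 25600

Shutter speed: 1/100 → 1/125 → 1/160 → 1/200 → 1/250 → 1/320 → 1/400 → 1/500 → 1/640 → 1/800 → 1/1000 → 1/1250 → 1/1600 — 4 stops shorter (darker).
Aperture: f/2.2 → f/2 → f/1.8 → f/1.6 → f/1.4 → f/1.2 — 1 2/3 stops opened up (brighter).
Net change so far: 2 1/3 stops darker. Offset with the ISO: 5000 → 6400 → 8000 → 10000 → 12800 → 16000 → 20000 → 25600.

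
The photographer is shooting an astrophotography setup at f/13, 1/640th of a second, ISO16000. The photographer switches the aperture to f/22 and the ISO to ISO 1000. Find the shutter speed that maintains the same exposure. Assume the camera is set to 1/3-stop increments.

Aperture: f/13 → f/14 → f/16 → f/18 → f/20 → f/22 — 1 2/3 stops smaller aperture (darker).
ISO: 16000 → 12800 → 10000 → 8000 → 6400 → 5000 → 4000 → 3200 → 2500 → 2000 → 1600 → 1250 → 1000 — 4 stops dropped (darker).
Net change so far: 5 2/3 stops darker. Offset with the shutter speed: 1/640 → 1/500 → 1/400 → 1/320 → 1/250 → 1/200 → 1/160 → 1/125 → 1/100 → 1/80 → 1/60 → 1/50 → 1/40 → 1/30 → 1/25 → 1/20 → 1/15 → 1/13.

1/13s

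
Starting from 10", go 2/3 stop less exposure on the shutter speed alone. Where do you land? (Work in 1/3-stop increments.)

Shutter speed: 10 → 8 → 6 — 2/3 stop shorter (darker).

6 s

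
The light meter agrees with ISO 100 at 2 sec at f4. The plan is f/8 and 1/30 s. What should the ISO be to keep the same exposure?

ISO 25600

Aperture: f/4 → f/5.6 → f/8 — 2 stops stopped down (darker).
Shutter speed: 2 → 1 → 1/2 → 1/4 → 1/8 → 1/15 → 1/30 — 6 stops faster (darker).
Net change so far: 8 stops darker. Offset with the ISO: 100 → 200 → 400 → 800 → 1600 → 3200 → 6400 → 12800 → 25600.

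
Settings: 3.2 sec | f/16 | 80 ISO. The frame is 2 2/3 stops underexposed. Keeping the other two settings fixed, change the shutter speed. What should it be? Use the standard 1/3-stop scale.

20 s

Underexposed by 2 2/3 stops → need 2 2/3 stops brighter.
Shutter speed: 3.2 → 4 → 5 → 6 → 8 → 10 → 13 → 15 → 20.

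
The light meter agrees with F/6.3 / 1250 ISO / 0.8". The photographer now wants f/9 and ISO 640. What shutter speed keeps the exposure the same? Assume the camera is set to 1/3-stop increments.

Aperture: f/6.3 → f/7.1 → f/8 → f/9 — 1 stop narrower (darker).
ISO: 1250 → 1000 → 800 → 640 — 1 stop lower (darker).
Net change so far: 2 stops darker. Offset with the shutter speed: 0.8 → 1 → 1.3 → 1.6 → 2 → 2.5 → 3.2.

3.2 s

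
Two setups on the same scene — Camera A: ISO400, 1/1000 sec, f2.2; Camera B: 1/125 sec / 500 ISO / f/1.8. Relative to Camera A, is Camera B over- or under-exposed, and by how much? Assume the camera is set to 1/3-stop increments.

Aperture: f/2.2 → f/2 → f/1.8 — 2/3 stop larger aperture (brighter).
Shutter speed: 1/1000 → 1/800 → 1/640 → 1/500 → 1/400 → 1/320 → 1/250 → 1/200 → 1/160 → 1/125 — 3 stops slower (brighter).
ISO: 400 → 500 — 1/3 stop higher (brighter).
Net: +2/3 +3 +1/3 = +4 stops.

4 stops brighter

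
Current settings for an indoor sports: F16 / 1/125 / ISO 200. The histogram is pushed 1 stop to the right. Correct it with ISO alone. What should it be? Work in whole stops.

Overexposed by 1 stop → need 1 stop darker.
ISO: 200 → 100.

ISO 100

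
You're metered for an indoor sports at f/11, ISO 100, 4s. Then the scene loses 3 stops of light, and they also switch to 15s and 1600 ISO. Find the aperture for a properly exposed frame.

Scene light: 3 stops darker.
Shutter speed: 4 → 8 → 15 — 2 stops longer (brighter).
ISO: 100 → 200 → 400 → 800 → 1600 — 4 stops higher (brighter).
Net so far: 3 stops brighter. Aperture: f/11 → f/16 → f/22 → f/32.

f/32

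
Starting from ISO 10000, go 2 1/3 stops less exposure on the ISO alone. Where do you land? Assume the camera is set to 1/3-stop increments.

ISO: 10000 → 8000 → 6400 → 5000 → 4000 → 3200 → 2500 → 2000 — 2 1/3 stops dropped (darker).

ISO 2000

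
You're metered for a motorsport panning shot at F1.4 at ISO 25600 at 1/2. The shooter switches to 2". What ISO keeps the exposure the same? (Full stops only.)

Shutter speed: 1/2 → 1 → 2 — 2 stops slower (brighter).
Need 2 stops darker from the ISO: 25600 → 12800 → 6400.

ISO 6400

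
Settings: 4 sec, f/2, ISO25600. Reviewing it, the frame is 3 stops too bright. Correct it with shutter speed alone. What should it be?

1/2s

Overexposed by 3 stops → need 3 stops darker.
Shutter speed: 4 → 2 → 1 → 1/2.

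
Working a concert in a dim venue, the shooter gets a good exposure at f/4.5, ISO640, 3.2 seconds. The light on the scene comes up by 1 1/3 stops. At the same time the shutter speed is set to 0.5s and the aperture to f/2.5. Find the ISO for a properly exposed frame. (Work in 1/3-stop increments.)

Scene light: 1 1/3 stops brighter.
Shutter speed: 3.2 → 2.5 → 2 → 1.6 → 1.3 → 1 → 0.8 → 0.6 → 0.5 — 2 2/3 stops shorter (darker).
Aperture: f/4.5 → f/4 → f/3.5 → f/3.2 → f/2.8 → f/2.5 — 1 2/3 stops wider (brighter).
Net so far: 1/3 stop brighter. ISO: 640 → 500.

ISO 500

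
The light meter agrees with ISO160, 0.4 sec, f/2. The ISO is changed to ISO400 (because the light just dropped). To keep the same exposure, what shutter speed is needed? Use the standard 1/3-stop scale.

ISO: 160 → 200 → 250 → 320 → 400 — 1 1/3 stops raised (brighter).
Need 1 1/3 stops darker from the shutter speed: 0.4 → 0.3 → 1/4 → 1/5 → 1/6.

1/6s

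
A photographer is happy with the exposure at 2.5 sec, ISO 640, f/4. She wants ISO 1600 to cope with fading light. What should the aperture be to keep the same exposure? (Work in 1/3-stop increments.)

ISO: 640 → 800 → 1000 → 1250 → 1600 — 1 1/3 stops raised (brighter).
Need 1 1/3 stops darker from the aperture: f/4 → f/4.5 → f/5 → f/5.6 → f/6.3.

f/6.3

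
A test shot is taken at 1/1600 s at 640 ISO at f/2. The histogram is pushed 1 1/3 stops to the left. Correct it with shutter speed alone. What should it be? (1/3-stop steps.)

Underexposed by 1 1/3 stops → need 1 1/3 stops brighter.
Shutter speed: 1/1600 → 1/1250 → 1/1000 → 1/800 → 1/640.

1/640s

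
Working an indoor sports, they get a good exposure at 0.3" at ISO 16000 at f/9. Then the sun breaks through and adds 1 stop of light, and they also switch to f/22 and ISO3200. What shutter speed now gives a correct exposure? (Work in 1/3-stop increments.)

5 s

Scene light: 1 stop brighter.
Aperture: f/9 → f/10 → f/11 → f/13 → f/14 → f/16 → f/18 → f/20 → f/22 — 2 2/3 stops smaller aperture (darker).
ISO: 16000 → 12800 → 10000 → 8000 → 6400 → 5000 → 4000 → 3200 — 2 1/3 stops lower (darker).
Net so far: 4 stops darker. Shutter speed: 0.3 → 0.4 → 0.5 → 0.6 → 0.8 → 1 → 1.3 → 1.6 → 2 → 2.5 → 3.2 → 4 → 5.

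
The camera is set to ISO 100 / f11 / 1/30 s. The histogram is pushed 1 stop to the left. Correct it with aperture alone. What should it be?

Underexposed by 1 stop → need 1 stop brighter.
Aperture: f/11 → f/8.

f/8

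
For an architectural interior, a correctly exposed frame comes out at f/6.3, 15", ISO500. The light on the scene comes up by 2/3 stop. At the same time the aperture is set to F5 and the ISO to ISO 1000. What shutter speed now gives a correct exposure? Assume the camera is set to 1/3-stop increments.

Scene light: 2/3 stop brighter.
Aperture: f/6.3 → f/5.6 → f/5 — 2/3 stop opened up (brighter).
ISO: 500 → 640 → 800 → 1000 — 1 stop raised (brighter).
Net so far: 2 1/3 stops brighter. Shutter speed: 15 → 13 → 10 → 8 → 6 → 5 → 4 → 3.2.

3.2 s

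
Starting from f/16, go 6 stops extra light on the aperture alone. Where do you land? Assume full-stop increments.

Aperture: f/16 → f/11 → f/8 → f/5.6 → f/4 → f/2.8 → f/2 — 6 stops opened up (brighter).

f/2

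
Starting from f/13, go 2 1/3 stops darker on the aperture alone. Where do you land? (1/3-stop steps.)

f/29

Aperture: f/13 → f/14 → f/16 → f/18 → f/20 → f/22 → f/25 → f/29 — 2 1/3 stops smaller aperture (darker).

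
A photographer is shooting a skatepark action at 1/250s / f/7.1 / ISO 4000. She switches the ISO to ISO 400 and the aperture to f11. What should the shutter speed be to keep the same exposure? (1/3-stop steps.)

1/10s

ISO: 4000 → 3200 → 2500 → 2000 → 1600 → 1250 → 1000 → 800 → 640 → 500 → 400 — 3 1/3 stops dropped (darker).
Aperture: f/7.1 → f/8 → f/9 → f/10 → f/11 — 1 1/3 stops narrower (darker).
Net change so far: 4 2/3 stops darker. Offset with the shutter speed: 1/250 → 1/200 → 1/160 → 1/125 → 1/100 → 1/80 → 1/60 → 1/50 → 1/40 → 1/30 → 1/25 → 1/20 → 1/15 → 1/13 → 1/10.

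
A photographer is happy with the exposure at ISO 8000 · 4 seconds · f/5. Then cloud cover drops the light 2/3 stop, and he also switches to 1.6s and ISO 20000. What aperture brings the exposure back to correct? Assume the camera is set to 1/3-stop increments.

f/4

Scene light: 2/3 stop darker.
Shutter speed: 4 → 3.2 → 2.5 → 2 → 1.6 — 1 1/3 stops shorter (darker).
ISO: 8000 → 10000 → 12800 → 16000 → 20000 — 1 1/3 stops higher (brighter).
Net so far: 2/3 stop darker. Aperture: f/5 → f/4.5 → f/4.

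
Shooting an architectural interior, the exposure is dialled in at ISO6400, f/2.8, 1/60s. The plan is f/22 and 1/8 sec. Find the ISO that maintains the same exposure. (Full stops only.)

ISO 51200

Aperture: f/2.8 → f/4 → f/5.6 → f/8 → f/11 → f/16 → f/22 — 6 stops stopped down (darker).
Shutter speed: 1/60 → 1/30 → 1/15 → 1/8 — 3 stops slower (brighter).
Net change so far: 3 stops darker. Offset with the ISO: 6400 → 12800 → 25600 → 51200.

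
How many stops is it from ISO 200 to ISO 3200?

200 → 400 → 800 → 1600 → 3200 — count the steps: 4 stops.

4 stops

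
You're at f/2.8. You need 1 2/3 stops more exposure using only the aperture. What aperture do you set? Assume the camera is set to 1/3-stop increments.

Aperture: f/2.8 → f/2.5 → f/2.2 → f/2 → f/1.8 → f/1.6 — 1 2/3 stops opened up (brighter).

f/1.6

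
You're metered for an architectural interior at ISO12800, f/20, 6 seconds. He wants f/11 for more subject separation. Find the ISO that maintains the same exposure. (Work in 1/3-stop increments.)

ISO 4000

Aperture: f/20 → f/18 → f/16 → f/14 → f/13 → f/11 — 1 2/3 stops wider (brighter).
Need 1 2/3 stops darker from the ISO: 12800 → 10000 → 8000 → 6400 → 5000 → 4000.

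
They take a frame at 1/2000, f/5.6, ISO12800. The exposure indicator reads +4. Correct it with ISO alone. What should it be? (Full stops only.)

ISO 800

Overexposed by 4 stops → need 4 stops darker.
ISO: 12800 → 6400 → 3200 → 1600 → 800.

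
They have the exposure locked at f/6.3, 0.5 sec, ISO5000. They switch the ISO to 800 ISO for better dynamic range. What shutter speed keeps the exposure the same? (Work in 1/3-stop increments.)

ISO: 5000 → 4000 → 3200 → 2500 → 2000 → 1600 → 1250 → 1000 → 800 — 2 2/3 stops dropped (darker).
Need 2 2/3 stops brighter from the shutter speed: 0.5 → 0.6 → 0.8 → 1 → 1.3 → 1.6 → 2 → 2.5 → 3.2.

3.2 s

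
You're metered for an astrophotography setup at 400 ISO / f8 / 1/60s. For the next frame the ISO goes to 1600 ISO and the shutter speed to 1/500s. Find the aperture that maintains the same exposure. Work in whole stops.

f/5.6

ISO: 400 → 800 → 1600 — 2 stops raised (brighter).
Shutter speed: 1/60 → 1/125 → 1/250 → 1/500 — 3 stops faster (darker).
Net change so far: 1 stop darker. Offset with the aperture: f/8 → f/5.6.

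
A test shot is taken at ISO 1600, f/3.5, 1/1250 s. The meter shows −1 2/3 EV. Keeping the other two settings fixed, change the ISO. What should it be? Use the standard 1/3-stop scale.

Underexposed by 1 2/3 stops → need 1 2/3 stops brighter.
ISO: 1600 → 2000 → 2500 → 3200 → 4000 → 5000.

ISO 5000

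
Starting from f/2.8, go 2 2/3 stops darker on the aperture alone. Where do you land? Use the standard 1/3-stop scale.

Aperture: f/2.8 → f/3.2 → f/3.5 → f/4 → f/4.5 → f/5 → f/5.6 → f/6.3 → f/7.1 — 2 2/3 stops smaller aperture (darker).

f/7.1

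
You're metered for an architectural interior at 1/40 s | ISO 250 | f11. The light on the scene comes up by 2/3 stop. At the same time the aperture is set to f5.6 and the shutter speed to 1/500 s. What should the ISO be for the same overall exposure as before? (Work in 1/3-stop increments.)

ISO 500

Scene light: 2/3 stop brighter.
Aperture: f/11 → f/10 → f/9 → f/8 → f/7.1 → f/6.3 → f/5.6 — 2 stops wider (brighter).
Shutter speed: 1/40 → 1/50 → 1/60 → 1/80 → 1/100 → 1/125 → 1/160 → 1/200 → 1/250 → 1/320 → 1/400 → 1/500 — 3 2/3 stops shorter (darker).
Net so far: 1 stop darker. ISO: 250 → 320 → 400 → 500.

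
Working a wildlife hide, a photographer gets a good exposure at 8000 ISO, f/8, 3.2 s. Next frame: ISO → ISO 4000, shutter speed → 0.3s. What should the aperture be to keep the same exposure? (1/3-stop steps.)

ISO: 8000 → 6400 → 5000 → 4000 — 1 stop lower (darker).
Shutter speed: 3.2 → 2.5 → 2 → 1.6 → 1.3 → 1 → 0.8 → 0.6 → 0.5 → 0.4 → 0.3 — 3 1/3 stops shorter (darker).
Net change so far: 4 1/3 stops darker. Offset with the aperture: f/8 → f/7.1 → f/6.3 → f/5.6 → f/5 → f/4.5 → f/4 → f/3.5 → f/3.2 → f/2.8 → f/2.5 → f/2.2 → f/2 → f/1.8.

f/1.8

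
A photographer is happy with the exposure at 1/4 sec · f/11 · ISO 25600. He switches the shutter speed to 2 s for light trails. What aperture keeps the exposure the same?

f/32

Shutter speed: 1/4 → 1/2 → 1 → 2 — 3 stops longer (brighter).
Need 3 stops darker from the aperture: f/11 → f/16 → f/22 → f/32.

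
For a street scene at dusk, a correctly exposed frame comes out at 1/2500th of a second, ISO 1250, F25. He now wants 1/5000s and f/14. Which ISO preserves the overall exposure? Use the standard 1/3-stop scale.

ISO 800

Shutter speed: 1/2500 → 1/3200 → 1/4000 → 1/5000 — 1 stop faster (darker).
Aperture: f/25 → f/22 → f/20 → f/18 → f/16 → f/14 — 1 2/3 stops wider (brighter).
Net change so far: 2/3 stop brighter. Offset with the ISO: 1250 → 1000 → 800.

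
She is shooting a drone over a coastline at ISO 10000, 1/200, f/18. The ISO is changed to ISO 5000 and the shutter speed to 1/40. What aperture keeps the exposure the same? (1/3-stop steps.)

ISO: 10000 → 8000 → 6400 → 5000 — 1 stop lower (darker).
Shutter speed: 1/200 → 1/160 → 1/125 → 1/100 → 1/80 → 1/60 → 1/50 → 1/40 — 2 1/3 stops slower (brighter).
Net change so far: 1 1/3 stops brighter. Offset with the aperture: f/18 → f/20 → f/22 → f/25 → f/29.

f/29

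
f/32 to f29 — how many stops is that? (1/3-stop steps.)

1/3 stop

f/32 → f/29 — count the steps: 1 third-stops = 1/3 stop.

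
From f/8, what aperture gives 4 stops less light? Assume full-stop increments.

Aperture: f/8 → f/11 → f/16 → f/22 → f/32 — 4 stops narrower (darker).

f/32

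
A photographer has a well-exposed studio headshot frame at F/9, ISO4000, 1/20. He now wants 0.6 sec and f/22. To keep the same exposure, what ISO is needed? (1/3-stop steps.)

ISO 2000

Shutter speed: 1/20 → 1/15 → 1/13 → 1/10 → 1/8 → 1/6 → 1/5 → 1/4 → 0.3 → 0.4 → 0.5 → 0.6 — 3 2/3 stops longer (brighter).
Aperture: f/9 → f/10 → f/11 → f/13 → f/14 → f/16 → f/18 → f/20 → f/22 — 2 2/3 stops narrower (darker).
Net change so far: 1 stop brighter. Offset with the ISO: 4000 → 3200 → 2500 → 2000.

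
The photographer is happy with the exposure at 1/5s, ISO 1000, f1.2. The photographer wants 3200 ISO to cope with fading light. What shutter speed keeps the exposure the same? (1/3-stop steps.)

1/15s

ISO: 1000 → 1250 → 1600 → 2000 → 2500 → 3200 — 1 2/3 stops higher (brighter).
Need 1 2/3 stops darker from the shutter speed: 1/5 → 1/6 → 1/8 → 1/10 → 1/13 → 1/15.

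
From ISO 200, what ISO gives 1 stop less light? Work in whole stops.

ISO: 200 → 100 — 1 stop dropped (darker).

ISO 100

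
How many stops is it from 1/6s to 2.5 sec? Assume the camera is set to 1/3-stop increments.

1/6 → 1/5 → 1/4 → 0.3 → 0.4 → 0.5 → 0.6 → 0.8 → 1 → 1.3 → 1.6 → 2 → 2.5 — count the steps: 12 third-stops = 4 stops.

4 stops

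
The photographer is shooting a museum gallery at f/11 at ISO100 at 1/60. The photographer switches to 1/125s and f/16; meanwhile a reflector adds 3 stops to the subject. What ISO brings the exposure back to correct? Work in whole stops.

Scene light: 3 stops brighter.
Shutter speed: 1/60 → 1/125 — 1 stop shorter (darker).
Aperture: f/11 → f/16 — 1 stop stopped down (darker).
Net so far: 1 stop brighter. ISO: 100 → 50.

ISO 50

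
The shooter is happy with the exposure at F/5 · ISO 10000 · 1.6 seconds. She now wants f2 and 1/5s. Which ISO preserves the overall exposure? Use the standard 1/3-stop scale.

Aperture: f/5 → f/4.5 → f/4 → f/3.5 → f/3.2 → f/2.8 → f/2.5 → f/2.2 → f/2 — 2 2/3 stops opened up (brighter).
Shutter speed: 1.6 → 1.3 → 1 → 0.8 → 0.6 → 0.5 → 0.4 → 0.3 → 1/4 → 1/5 — 3 stops faster (darker).
Net change so far: 1/3 stop darker. Offset with the ISO: 10000 → 12800.

ISO 12800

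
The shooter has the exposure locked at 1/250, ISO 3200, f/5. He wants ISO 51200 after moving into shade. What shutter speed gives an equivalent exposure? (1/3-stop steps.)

1/4000s

ISO: 3200 → 4000 → 5000 → 6400 → 8000 → 10000 → 12800 → 16000 → 20000 → 25600 → 32000 → 40000 → 51200 — 4 stops higher (brighter).
Need 4 stops darker from the shutter speed: 1/250 → 1/320 → 1/400 → 1/500 → 1/640 → 1/800 → 1/1000 → 1/1250 → 1/1600 → 1/2000 → 1/2500 → 1/3200 → 1/4000.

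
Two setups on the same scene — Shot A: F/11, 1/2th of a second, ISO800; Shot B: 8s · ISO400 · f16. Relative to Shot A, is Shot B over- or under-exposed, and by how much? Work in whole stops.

Aperture: f/11 → f/16 — 1 stop smaller aperture (darker).
Shutter speed: 1/2 → 1 → 2 → 4 → 8 — 4 stops longer (brighter).
ISO: 800 → 400 — 1 stop lower (darker).
Net: −1 +4 −1 = +2 stops.

2 stops brighter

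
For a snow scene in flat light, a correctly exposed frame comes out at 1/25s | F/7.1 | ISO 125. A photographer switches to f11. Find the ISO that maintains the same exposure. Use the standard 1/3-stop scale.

Aperture: f/7.1 → f/8 → f/9 → f/10 → f/11 — 1 1/3 stops stopped down (darker).
Need 1 1/3 stops brighter from the ISO: 125 → 160 → 200 → 250 → 320.

ISO 320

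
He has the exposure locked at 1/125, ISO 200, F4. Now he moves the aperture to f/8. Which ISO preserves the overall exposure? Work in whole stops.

ISO 800

Aperture: f/4 → f/5.6 → f/8 — 2 stops smaller aperture (darker).
Need 2 stops brighter from the ISO: 200 → 400 → 800.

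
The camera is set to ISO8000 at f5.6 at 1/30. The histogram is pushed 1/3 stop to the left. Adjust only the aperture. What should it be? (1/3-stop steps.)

f/5

Underexposed by 1/3 stop → need 1/3 stop brighter.
Aperture: f/5.6 → f/5.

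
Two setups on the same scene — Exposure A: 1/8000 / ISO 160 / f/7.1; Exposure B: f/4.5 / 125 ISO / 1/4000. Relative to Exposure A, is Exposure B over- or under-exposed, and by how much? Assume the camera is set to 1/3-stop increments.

Aperture: f/7.1 → f/6.3 → f/5.6 → f/5 → f/4.5 — 1 1/3 stops wider (brighter).
Shutter speed: 1/8000 → 1/6400 → 1/5000 → 1/4000 — 1 stop slower (brighter).
ISO: 160 → 125 — 1/3 stop lower (darker).
Net: +1 1/3 +1 −1/3 = +2 stops.

2 stops brighter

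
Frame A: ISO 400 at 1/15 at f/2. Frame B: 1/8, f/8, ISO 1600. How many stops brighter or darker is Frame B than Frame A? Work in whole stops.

1 stop darker

Aperture: f/2 → f/2.8 → f/4 → f/5.6 → f/8 — 4 stops narrower (darker).
Shutter speed: 1/15 → 1/8 — 1 stop slower (brighter).
ISO: 400 → 800 → 1600 — 2 stops raised (brighter).
Net: −4 +1 +2 = −1 stop.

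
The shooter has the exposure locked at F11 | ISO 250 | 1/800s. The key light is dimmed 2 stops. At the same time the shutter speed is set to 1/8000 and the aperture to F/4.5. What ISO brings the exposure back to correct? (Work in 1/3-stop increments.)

Scene light: 2 stops darker.
Shutter speed: 1/800 → 1/1000 → 1/1250 → 1/1600 → 1/2000 → 1/2500 → 1/3200 → 1/4000 → 1/5000 → 1/6400 → 1/8000 — 3 1/3 stops faster (darker).
Aperture: f/11 → f/10 → f/9 → f/8 → f/7.1 → f/6.3 → f/5.6 → f/5 → f/4.5 — 2 2/3 stops opened up (brighter).
Net so far: 2 2/3 stops darker. ISO: 250 → 320 → 400 → 500 → 640 → 800 → 1000 → 1250 → 1600.

ISO 1600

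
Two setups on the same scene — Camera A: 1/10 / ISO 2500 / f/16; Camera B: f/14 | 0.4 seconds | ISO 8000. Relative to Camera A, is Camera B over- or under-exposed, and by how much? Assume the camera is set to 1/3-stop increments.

Aperture: f/16 → f/14 — 1/3 stop wider (brighter).
Shutter speed: 1/10 → 1/8 → 1/6 → 1/5 → 1/4 → 0.3 → 0.4 — 2 stops slower (brighter).
ISO: 2500 → 3200 → 4000 → 5000 → 6400 → 8000 — 1 2/3 stops raised (brighter).
Net: +1/3 +2 +1 2/3 = +4 stops.

4 stops brighter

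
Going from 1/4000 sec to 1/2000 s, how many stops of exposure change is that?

1 stop

1/4000 → 1/2000 — count the steps: 1 stop.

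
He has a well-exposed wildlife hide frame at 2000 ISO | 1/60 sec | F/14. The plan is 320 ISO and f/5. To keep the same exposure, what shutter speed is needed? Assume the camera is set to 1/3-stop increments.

ISO: 2000 → 1600 → 1250 → 1000 → 800 → 640 → 500 → 400 → 320 — 2 2/3 stops lower (darker).
Aperture: f/14 → f/13 → f/11 → f/10 → f/9 → f/8 → f/7.1 → f/6.3 → f/5.6 → f/5 — 3 stops wider (brighter).
Net change so far: 1/3 stop brighter. Offset with the shutter speed: 1/60 → 1/80.

1/80s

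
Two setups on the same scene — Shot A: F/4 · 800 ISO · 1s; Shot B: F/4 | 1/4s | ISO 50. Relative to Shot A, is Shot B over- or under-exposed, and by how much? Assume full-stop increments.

6 stops darker

Aperture: unchanged.
Shutter speed: 1 → 1/2 → 1/4 — 2 stops faster (darker).
ISO: 800 → 400 → 200 → 100 → 50 — 4 stops dropped (darker).
Net: −2 −4 = −6 stops.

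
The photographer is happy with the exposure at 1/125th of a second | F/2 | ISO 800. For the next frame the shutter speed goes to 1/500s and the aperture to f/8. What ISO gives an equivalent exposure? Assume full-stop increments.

ISO 51200

Shutter speed: 1/125 → 1/250 → 1/500 — 2 stops shorter (darker).
Aperture: f/2 → f/2.8 → f/4 → f/5.6 → f/8 — 4 stops smaller aperture (darker).
Net change so far: 6 stops darker. Offset with the ISO: 800 → 1600 → 3200 → 6400 → 12800 → 25600 → 51200.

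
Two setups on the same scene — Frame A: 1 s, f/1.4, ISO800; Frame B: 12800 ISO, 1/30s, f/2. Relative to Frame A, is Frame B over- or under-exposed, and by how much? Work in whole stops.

2 stops darker

Aperture: f/1.4 → f/2 — 1 stop narrower (darker).
Shutter speed: 1 → 1/2 → 1/4 → 1/8 → 1/15 → 1/30 — 5 stops shorter (darker).
ISO: 800 → 1600 → 3200 → 6400 → 12800 — 4 stops raised (brighter).
Net: −1 −5 +4 = −2 stops.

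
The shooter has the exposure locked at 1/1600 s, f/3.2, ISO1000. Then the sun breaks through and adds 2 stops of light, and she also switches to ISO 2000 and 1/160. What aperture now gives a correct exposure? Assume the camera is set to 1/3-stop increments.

f/29

Scene light: 2 stops brighter.
ISO: 1000 → 1250 → 1600 → 2000 — 1 stop higher (brighter).
Shutter speed: 1/1600 → 1/1250 → 1/1000 → 1/800 → 1/640 → 1/500 → 1/400 → 1/320 → 1/250 → 1/200 → 1/160 — 3 1/3 stops slower (brighter).
Net so far: 6 1/3 stops brighter. Aperture: f/3.2 → f/3.5 → f/4 → f/4.5 → f/5 → f/5.6 → f/6.3 → f/7.1 → f/8 → f/9 → f/10 → f/11 → f/13 → f/14 → f/16 → f/18 → f/20 → f/22 → f/25 → f/29.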